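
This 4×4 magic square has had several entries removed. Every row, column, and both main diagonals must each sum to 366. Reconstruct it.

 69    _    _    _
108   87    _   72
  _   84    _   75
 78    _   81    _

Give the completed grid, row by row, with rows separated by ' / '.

Row 2 must total 366; the given cells sum to 267, so (2,3) = 99.
Column 1: 69 + 108 + 78 + ? = 366, so (3,1) = 111.
Anti-diagonal must total 366; the given cells sum to 261, so (1,4) = 105.
Using row 3: 111 + 84 + 75 + ? → (3,3) = 366 − 270 = 96.
Column 3: 99 + 96 + 81 + ? = 366, so (1,3) = 90.
Column 4 must total 366; the given cells sum to 252, so (4,4) = 114.
From row 1, 366 − (69 + 90 + 105) gives (1,2) = 102.
The remaining cell in row 4 is (4,2) = 366 − 273 = 93.

69 102 90 105 / 108 87 99 72 / 111 84 96 75 / 78 93 81 114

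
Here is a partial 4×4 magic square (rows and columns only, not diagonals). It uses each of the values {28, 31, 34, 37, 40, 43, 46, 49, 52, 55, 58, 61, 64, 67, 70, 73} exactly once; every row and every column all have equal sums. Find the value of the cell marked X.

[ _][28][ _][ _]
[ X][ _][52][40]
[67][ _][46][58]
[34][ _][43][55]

The 16 entries sum to 808, so each line sums to 808/4 = 202.
Row 3: 67 + 46 + 58 + ? = 202, so (3,2) = 31.
From row 4, 202 − (34 + 43 + 55) gives (4,2) = 70.
From column 2, 202 − (28 + 31 + 70) gives (2,2) = 73.
Column 3 must total 202; the given cells sum to 141, so (1,3) = 61.
Column 4 needs 202; the known cells sum to 153, so (1,4) = 49.
Using row 1: 28 + 61 + 49 + ? → (1,1) = 202 − 138 = 64.
From row 2, 202 − (73 + 52 + 40) gives (2,1) = 37.

37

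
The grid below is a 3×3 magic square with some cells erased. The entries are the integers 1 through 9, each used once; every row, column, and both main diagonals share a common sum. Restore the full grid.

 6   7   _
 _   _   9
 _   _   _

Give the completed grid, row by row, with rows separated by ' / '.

The entries are 1 through 9, which sum to 45, so each line sums to 45/3 = 15.
Row 1 needs 15; the known cells sum to 13, so (1,3) = 2.
Column 3 must total 15; the given cells sum to 11, so (3,3) = 4.
Using main diagonal: 6 + 4 + ? → (2,2) = 15 − 10 = 5.
Anti-diagonal: 2 + 5 + ? = 15, so (3,1) = 8.
Row 2 needs 15; the known cells sum to 14, so (2,1) = 1.
Using row 3: 8 + 4 + ? → (3,2) = 15 − 12 = 3.

6 7 2 / 1 5 9 / 8 3 4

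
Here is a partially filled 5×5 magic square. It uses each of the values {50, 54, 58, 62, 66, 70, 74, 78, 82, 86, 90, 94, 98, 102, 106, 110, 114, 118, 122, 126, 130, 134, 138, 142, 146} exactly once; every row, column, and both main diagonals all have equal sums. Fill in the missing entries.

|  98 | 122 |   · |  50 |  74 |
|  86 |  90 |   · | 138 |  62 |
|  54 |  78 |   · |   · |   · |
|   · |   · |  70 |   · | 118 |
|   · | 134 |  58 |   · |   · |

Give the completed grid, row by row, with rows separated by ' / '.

The 25 entries sum to 2450, so each line sums to 2450/5 = 490.
From row 1, 490 − (98 + 122 + 50 + 74) gives (1,3) = 146.
Row 2: 86 + 90 + 138 + 62 + ? = 490, so (2,3) = 114.
Column 2: 122 + 90 + 78 + 134 + ? = 490, so (4,2) = 66.
The remaining cell in column 3 is (3,3) = 490 − 388 = 102.
Anti-diagonal: 74 + 138 + 102 + 66 + ? = 490, so (5,1) = 110.
Column 1 needs 490; the known cells sum to 348, so (4,1) = 142.
Using row 4: 142 + 66 + 70 + 118 + ? → (4,4) = 490 − 396 = 94.
The remaining cell in main diagonal is (5,5) = 490 − 384 = 106.
From row 5, 490 − (110 + 134 + 58 + 106) gives (5,4) = 82.
Column 4 needs 490; the known cells sum to 364, so (3,4) = 126.
From column 5, 490 − (74 + 62 + 118 + 106) gives (3,5) = 130.

98 122 146 50 74 / 86 90 114 138 62 / 54 78 102 126 130 / 142 66 70 94 118 / 110 134 58 82 106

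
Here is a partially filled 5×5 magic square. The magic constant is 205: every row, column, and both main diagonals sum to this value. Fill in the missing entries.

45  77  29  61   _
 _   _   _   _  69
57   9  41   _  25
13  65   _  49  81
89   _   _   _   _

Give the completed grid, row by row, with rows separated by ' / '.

Row 1: 45 + 77 + 29 + 61 + ? = 205, so (1,5) = -7.
From row 3, 205 − (57 + 9 + 41 + 25) gives (3,4) = 73.
Row 4 needs 205; the known cells sum to 208, so (4,3) = -3.
From column 1, 205 − (45 + 57 + 13 + 89) gives (2,1) = 1.
The remaining cell in column 5 is (5,5) = 205 − 168 = 37.
Main diagonal must total 205; the given cells sum to 172, so (2,2) = 33.
Anti-diagonal: -7 + 41 + 65 + 89 + ? = 205, so (2,4) = 17.
The remaining cell in row 2 is (2,3) = 205 − 120 = 85.
The remaining cell in column 2 is (5,2) = 205 − 184 = 21.
Column 3 must total 205; the given cells sum to 152, so (5,3) = 53.
Using column 4: 61 + 17 + 73 + 49 + ? → (5,4) = 205 − 200 = 5.

45 77 29 61 -7 / 1 33 85 17 69 / 57 9 41 73 25 / 13 65 -3 49 81 / 89 21 53 5 37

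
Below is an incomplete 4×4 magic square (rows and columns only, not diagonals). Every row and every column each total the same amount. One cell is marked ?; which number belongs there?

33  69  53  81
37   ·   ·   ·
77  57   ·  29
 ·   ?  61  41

45

Row 1 is complete and sums to 236; that is the magic constant.
From row 3, 236 − (77 + 57 + 29) gives (3,3) = 73.
Column 1 needs 236; the known cells sum to 147, so (4,1) = 89.
The remaining cell in column 3 is (2,3) = 236 − 187 = 49.
Using column 4: 81 + 29 + 41 + ? → (2,4) = 236 − 151 = 85.
Row 2: 37 + 49 + 85 + ? = 236, so (2,2) = 65.
The remaining cell in row 4 is (4,2) = 236 − 191 = 45.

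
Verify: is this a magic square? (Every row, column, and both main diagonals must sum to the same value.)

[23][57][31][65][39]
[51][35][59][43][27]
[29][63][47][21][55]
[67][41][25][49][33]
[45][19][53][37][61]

Row 1: 23 + 57 + 31 + 65 + 39 = 215.
Row 2: 51 + 35 + 59 + 43 + 27 = 215.
Row 3: 29 + 63 + 47 + 21 + 55 = 215.
Row 4: 67 + 41 + 25 + 49 + 33 = 215.
Row 5: 45 + 19 + 53 + 37 + 61 = 215.
Column 1: 23 + 51 + 29 + 67 + 45 = 215.
Column 2: 57 + 35 + 63 + 41 + 19 = 215.
Column 3: 31 + 59 + 47 + 25 + 53 = 215.
Column 4: 65 + 43 + 21 + 49 + 37 = 215.
Column 5: 39 + 27 + 55 + 33 + 61 = 215.
Main diagonal: 23 + 35 + 47 + 49 + 61 = 215.
Anti-diagonal: 39 + 43 + 47 + 41 + 45 = 215.
All lines sum to 215.

Yes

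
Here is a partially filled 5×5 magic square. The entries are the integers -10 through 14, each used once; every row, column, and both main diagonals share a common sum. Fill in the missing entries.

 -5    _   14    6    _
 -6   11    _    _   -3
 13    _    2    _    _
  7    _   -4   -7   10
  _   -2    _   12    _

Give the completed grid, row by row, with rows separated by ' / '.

The entries are -10 through 14, which sum to 50, so each line sums to 50/5 = 10.
From row 4, 10 − (7 + (-4) + (-7) + 10) gives (4,2) = 4.
Column 1 must total 10; the given cells sum to 9, so (5,1) = 1.
Main diagonal must total 10; the given cells sum to 1, so (5,5) = 9.
From row 5, 10 − (1 + (-2) + 12 + 9) gives (5,3) = -10.
The remaining cell in column 3 is (2,3) = 10 − 2 = 8.
Row 2 must total 10; the given cells sum to 10, so (2,4) = 0.
Column 4 needs 10; the known cells sum to 11, so (3,4) = -1.
Anti-diagonal needs 10; the known cells sum to 7, so (1,5) = 3.
Row 1 must total 10; the given cells sum to 18, so (1,2) = -8.
Column 2 must total 10; the given cells sum to 5, so (3,2) = 5.
From column 5, 10 − (3 + (-3) + 10 + 9) gives (3,5) = -9.

-5 -8 14 6 3 / -6 11 8 0 -3 / 13 5 2 -1 -9 / 7 4 -4 -7 10 / 1 -2 -10 12 9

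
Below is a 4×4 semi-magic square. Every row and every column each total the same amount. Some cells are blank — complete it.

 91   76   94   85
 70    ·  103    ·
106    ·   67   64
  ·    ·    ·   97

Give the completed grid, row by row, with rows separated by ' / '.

91 76 94 85 / 70 73 103 100 / 106 109 67 64 / 79 88 82 97

Row 1 is already complete: 91 + 76 + 94 + 85 = 346, so that is the magic constant.
From row 3, 346 − (106 + 67 + 64) gives (3,2) = 109.
From column 1, 346 − (91 + 70 + 106) gives (4,1) = 79.
From column 3, 346 − (94 + 103 + 67) gives (4,3) = 82.
Column 4 needs 346; the known cells sum to 246, so (2,4) = 100.
Row 2 needs 346; the known cells sum to 273, so (2,2) = 73.
From row 4, 346 − (79 + 82 + 97) gives (4,2) = 88.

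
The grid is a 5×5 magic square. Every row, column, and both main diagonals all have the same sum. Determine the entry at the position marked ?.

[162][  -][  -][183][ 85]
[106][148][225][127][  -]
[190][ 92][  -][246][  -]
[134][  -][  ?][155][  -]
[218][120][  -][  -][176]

Column 1 is complete and sums to 810; that is the magic constant.
Using row 2: 106 + 148 + 225 + 127 + ? → (2,5) = 810 − 606 = 204.
Column 4 needs 810; the known cells sum to 711, so (5,4) = 99.
Using main diagonal: 162 + 148 + 155 + 176 + ? → (3,3) = 810 − 641 = 169.
Anti-diagonal must total 810; the given cells sum to 599, so (4,2) = 211.
The remaining cell in row 3 is (3,5) = 810 − 697 = 113.
From row 5, 810 − (218 + 120 + 99 + 176) gives (5,3) = 197.
The remaining cell in column 2 is (1,2) = 810 − 571 = 239.
From column 5, 810 − (85 + 204 + 113 + 176) gives (4,5) = 232.
Row 1 must total 810; the given cells sum to 669, so (1,3) = 141.
Row 4: 134 + 211 + 155 + 232 + ? = 810, so (4,3) = 78.

78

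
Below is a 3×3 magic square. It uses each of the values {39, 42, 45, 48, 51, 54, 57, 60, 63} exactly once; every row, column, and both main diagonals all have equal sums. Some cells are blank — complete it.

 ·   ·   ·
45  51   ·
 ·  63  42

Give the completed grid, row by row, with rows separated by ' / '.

The 9 entries sum to 459, so each line sums to 459/3 = 153.
Row 2: 45 + 51 + ? = 153, so (2,3) = 57.
The remaining cell in row 3 is (3,1) = 153 − 105 = 48.
Column 1 must total 153; the given cells sum to 93, so (1,1) = 60.
Using column 2: 51 + 63 + ? → (1,2) = 153 − 114 = 39.
Column 3 needs 153; the known cells sum to 99, so (1,3) = 54.

60 39 54 / 45 51 57 / 48 63 42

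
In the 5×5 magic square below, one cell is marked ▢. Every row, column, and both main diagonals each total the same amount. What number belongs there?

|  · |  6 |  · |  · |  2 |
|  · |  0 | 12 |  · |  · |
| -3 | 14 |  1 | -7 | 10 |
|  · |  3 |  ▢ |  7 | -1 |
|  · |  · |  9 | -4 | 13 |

-5

Row 3 is complete and sums to 15; that is the magic constant.
Column 2 must total 15; the given cells sum to 23, so (5,2) = -8.
Column 5 must total 15; the given cells sum to 24, so (2,5) = -9.
Using main diagonal: 0 + 1 + 7 + 13 + ? → (1,1) = 15 − 21 = -6.
The remaining cell in row 5 is (5,1) = 15 − 10 = 5.
Using anti-diagonal: 2 + 1 + 3 + 5 + ? → (2,4) = 15 − 11 = 4.
Row 2: 0 + 12 + 4 + (-9) + ? = 15, so (2,1) = 8.
Column 1: -6 + 8 + (-3) + 5 + ? = 15, so (4,1) = 11.
Using column 4: 4 + (-7) + 7 + (-4) + ? → (1,4) = 15 − 0 = 15.
Using row 1: -6 + 6 + 15 + 2 + ? → (1,3) = 15 − 17 = -2.
Row 4: 11 + 3 + 7 + (-1) + ? = 15, so (4,3) = -5.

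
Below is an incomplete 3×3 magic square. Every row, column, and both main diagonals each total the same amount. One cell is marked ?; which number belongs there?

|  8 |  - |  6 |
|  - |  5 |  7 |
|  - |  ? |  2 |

9

Column 3 is complete and sums to 15; that is the magic constant.
From row 1, 15 − (8 + 6) gives (1,2) = 1.
Row 2 needs 15; the known cells sum to 12, so (2,1) = 3.
Using column 1: 8 + 3 + ? → (3,1) = 15 − 11 = 4.
Column 2 needs 15; the known cells sum to 6, so (3,2) = 9.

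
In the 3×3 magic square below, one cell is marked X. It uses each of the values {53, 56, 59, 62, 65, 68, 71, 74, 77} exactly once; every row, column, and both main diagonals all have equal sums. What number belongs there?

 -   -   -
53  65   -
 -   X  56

The 9 entries sum to 585, so each line sums to 585/3 = 195.
The remaining cell in row 2 is (2,3) = 195 − 118 = 77.
From column 3, 195 − (77 + 56) gives (1,3) = 62.
Main diagonal needs 195; the known cells sum to 121, so (1,1) = 74.
Anti-diagonal needs 195; the known cells sum to 127, so (3,1) = 68.
Row 1 must total 195; the given cells sum to 136, so (1,2) = 59.
Row 3 must total 195; the given cells sum to 124, so (3,2) = 71.

71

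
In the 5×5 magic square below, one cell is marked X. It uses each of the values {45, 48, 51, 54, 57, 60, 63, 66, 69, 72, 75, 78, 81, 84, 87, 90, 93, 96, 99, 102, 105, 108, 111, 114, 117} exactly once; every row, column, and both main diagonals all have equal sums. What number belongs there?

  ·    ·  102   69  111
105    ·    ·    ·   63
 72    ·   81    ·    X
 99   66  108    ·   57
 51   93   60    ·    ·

90

The 25 entries sum to 2025, so each line sums to 2025/5 = 405.
From row 4, 405 − (99 + 66 + 108 + 57) gives (4,4) = 75.
The remaining cell in column 1 is (1,1) = 405 − 327 = 78.
Column 3 must total 405; the given cells sum to 351, so (2,3) = 54.
From anti-diagonal, 405 − (111 + 81 + 66 + 51) gives (2,4) = 96.
Row 1 needs 405; the known cells sum to 360, so (1,2) = 45.
Row 2 must total 405; the given cells sum to 318, so (2,2) = 87.
From column 2, 405 − (45 + 87 + 66 + 93) gives (3,2) = 114.
Using main diagonal: 78 + 87 + 81 + 75 + ? → (5,5) = 405 − 321 = 84.
The remaining cell in row 5 is (5,4) = 405 − 288 = 117.
Using column 4: 69 + 96 + 75 + 117 + ? → (3,4) = 405 − 357 = 48.
Column 5: 111 + 63 + 57 + 84 + ? = 405, so (3,5) = 90.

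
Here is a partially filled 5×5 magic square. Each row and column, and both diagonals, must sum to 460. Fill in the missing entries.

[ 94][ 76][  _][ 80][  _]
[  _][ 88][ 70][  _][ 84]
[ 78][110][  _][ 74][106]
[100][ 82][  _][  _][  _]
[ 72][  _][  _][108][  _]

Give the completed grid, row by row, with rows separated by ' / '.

94 76 98 80 112 / 116 88 70 102 84 / 78 110 92 74 106 / 100 82 114 96 68 / 72 104 86 108 90

Using row 3: 78 + 110 + 74 + 106 + ? → (3,3) = 460 − 368 = 92.
Column 1 must total 460; the given cells sum to 344, so (2,1) = 116.
The remaining cell in column 2 is (5,2) = 460 − 356 = 104.
The remaining cell in row 2 is (2,4) = 460 − 358 = 102.
From column 4, 460 − (80 + 102 + 74 + 108) gives (4,4) = 96.
From main diagonal, 460 − (94 + 88 + 92 + 96) gives (5,5) = 90.
The remaining cell in anti-diagonal is (1,5) = 460 − 348 = 112.
Row 1 must total 460; the given cells sum to 362, so (1,3) = 98.
The remaining cell in row 5 is (5,3) = 460 − 374 = 86.
Column 3: 98 + 70 + 92 + 86 + ? = 460, so (4,3) = 114.
Column 5 must total 460; the given cells sum to 392, so (4,5) = 68.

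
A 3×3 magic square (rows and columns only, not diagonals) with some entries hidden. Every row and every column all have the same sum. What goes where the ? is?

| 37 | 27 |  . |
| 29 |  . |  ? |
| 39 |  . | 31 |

33

Column 1 is complete and sums to 105; that is the magic constant.
Using row 1: 37 + 27 + ? → (1,3) = 105 − 64 = 41.
Row 3: 39 + 31 + ? = 105, so (3,2) = 35.
The remaining cell in column 2 is (2,2) = 105 − 62 = 43.
Column 3: 41 + 31 + ? = 105, so (2,3) = 33.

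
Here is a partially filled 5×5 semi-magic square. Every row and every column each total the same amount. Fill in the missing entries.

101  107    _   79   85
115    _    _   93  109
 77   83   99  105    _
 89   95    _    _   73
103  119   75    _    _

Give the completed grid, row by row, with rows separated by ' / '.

101 107 113 79 85 / 115 81 87 93 109 / 77 83 99 105 121 / 89 95 111 117 73 / 103 119 75 91 97

Column 1 is already complete: 101 + 115 + 77 + 89 + 103 = 485, so that is the magic constant.
Row 1 must total 485; the given cells sum to 372, so (1,3) = 113.
Using row 3: 77 + 83 + 99 + 105 + ? → (3,5) = 485 − 364 = 121.
Column 2 must total 485; the given cells sum to 404, so (2,2) = 81.
Column 5 needs 485; the known cells sum to 388, so (5,5) = 97.
Row 2: 115 + 81 + 93 + 109 + ? = 485, so (2,3) = 87.
The remaining cell in row 5 is (5,4) = 485 − 394 = 91.
Column 3: 113 + 87 + 99 + 75 + ? = 485, so (4,3) = 111.
From column 4, 485 − (79 + 93 + 105 + 91) gives (4,4) = 117.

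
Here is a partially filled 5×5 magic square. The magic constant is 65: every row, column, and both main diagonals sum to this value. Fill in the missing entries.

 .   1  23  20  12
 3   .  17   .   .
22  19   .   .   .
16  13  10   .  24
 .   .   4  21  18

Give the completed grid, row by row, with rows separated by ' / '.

9 1 23 20 12 / 3 25 17 14 6 / 22 19 11 8 5 / 16 13 10 2 24 / 15 7 4 21 18

Row 1: 1 + 23 + 20 + 12 + ? = 65, so (1,1) = 9.
Row 4 must total 65; the given cells sum to 63, so (4,4) = 2.
Column 1 needs 65; the known cells sum to 50, so (5,1) = 15.
The remaining cell in column 3 is (3,3) = 65 − 54 = 11.
Main diagonal: 9 + 11 + 2 + 18 + ? = 65, so (2,2) = 25.
Anti-diagonal needs 65; the known cells sum to 51, so (2,4) = 14.
Using row 2: 3 + 25 + 17 + 14 + ? → (2,5) = 65 − 59 = 6.
Using row 5: 15 + 4 + 21 + 18 + ? → (5,2) = 65 − 58 = 7.
From column 4, 65 − (20 + 14 + 2 + 21) gives (3,4) = 8.
Using column 5: 12 + 6 + 24 + 18 + ? → (3,5) = 65 − 60 = 5.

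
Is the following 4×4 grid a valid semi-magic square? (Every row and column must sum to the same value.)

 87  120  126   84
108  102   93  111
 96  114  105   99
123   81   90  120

Row 1: 87 + 120 + 126 + 84 = 417.
Row 2: 108 + 102 + 93 + 111 = 414.
Row 3: 96 + 114 + 105 + 99 = 414.
Row 4: 123 + 81 + 90 + 120 = 414.
Column 1: 87 + 108 + 96 + 123 = 414.
Column 2: 120 + 102 + 114 + 81 = 417.
Column 3: 126 + 93 + 105 + 90 = 414.
Column 4: 84 + 111 + 99 + 120 = 414.

No — column 3 sums to 414 but row 1 sums to 417.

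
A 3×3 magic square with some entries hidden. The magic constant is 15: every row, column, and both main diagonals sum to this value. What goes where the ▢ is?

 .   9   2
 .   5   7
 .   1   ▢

6

Row 1: 9 + 2 + ? = 15, so (1,1) = 4.
The remaining cell in row 2 is (2,1) = 15 − 12 = 3.
From column 1, 15 − (4 + 3) gives (3,1) = 8.
Column 3 must total 15; the given cells sum to 9, so (3,3) = 6.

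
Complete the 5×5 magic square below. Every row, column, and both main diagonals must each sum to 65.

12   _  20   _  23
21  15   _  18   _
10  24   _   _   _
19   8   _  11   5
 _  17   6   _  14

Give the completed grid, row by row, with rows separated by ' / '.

Row 4 needs 65; the known cells sum to 43, so (4,3) = 22.
Column 1 must total 65; the given cells sum to 62, so (5,1) = 3.
The remaining cell in column 2 is (1,2) = 65 − 64 = 1.
Main diagonal must total 65; the given cells sum to 52, so (3,3) = 13.
From row 1, 65 − (12 + 1 + 20 + 23) gives (1,4) = 9.
Using row 5: 3 + 17 + 6 + 14 + ? → (5,4) = 65 − 40 = 25.
The remaining cell in column 3 is (2,3) = 65 − 61 = 4.
Column 4: 9 + 18 + 11 + 25 + ? = 65, so (3,4) = 2.
The remaining cell in row 2 is (2,5) = 65 − 58 = 7.
Row 3 needs 65; the known cells sum to 49, so (3,5) = 16.

12 1 20 9 23 / 21 15 4 18 7 / 10 24 13 2 16 / 19 8 22 11 5 / 3 17 6 25 14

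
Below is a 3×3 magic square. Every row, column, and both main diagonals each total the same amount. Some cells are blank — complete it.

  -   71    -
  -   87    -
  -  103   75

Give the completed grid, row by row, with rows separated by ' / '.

99 71 91 / 79 87 95 / 83 103 75

Column 2 is already complete: 71 + 87 + 103 = 261, so that is the magic constant.
Row 3 must total 261; the given cells sum to 178, so (3,1) = 83.
Main diagonal: 87 + 75 + ? = 261, so (1,1) = 99.
From anti-diagonal, 261 − (87 + 83) gives (1,3) = 91.
Column 1: 99 + 83 + ? = 261, so (2,1) = 79.
Column 3 must total 261; the given cells sum to 166, so (2,3) = 95.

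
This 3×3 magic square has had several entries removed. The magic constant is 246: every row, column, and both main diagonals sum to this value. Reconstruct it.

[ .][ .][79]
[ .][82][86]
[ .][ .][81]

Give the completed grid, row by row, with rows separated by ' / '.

83 84 79 / 78 82 86 / 85 80 81

Row 2 must total 246; the given cells sum to 168, so (2,1) = 78.
Main diagonal needs 246; the known cells sum to 163, so (1,1) = 83.
Using anti-diagonal: 79 + 82 + ? → (3,1) = 246 − 161 = 85.
Row 1: 83 + 79 + ? = 246, so (1,2) = 84.
Using row 3: 85 + 81 + ? → (3,2) = 246 − 166 = 80.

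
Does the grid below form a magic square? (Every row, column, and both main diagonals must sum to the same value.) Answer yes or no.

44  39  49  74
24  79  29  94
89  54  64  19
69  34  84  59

Row 1: 44 + 39 + 49 + 74 = 206.
Row 2: 24 + 79 + 29 + 94 = 226.
Row 3: 89 + 54 + 64 + 19 = 226.
Row 4: 69 + 34 + 84 + 59 = 246.
Column 1: 44 + 24 + 89 + 69 = 226.
Column 2: 39 + 79 + 54 + 34 = 206.
Column 3: 49 + 29 + 64 + 84 = 226.
Column 4: 74 + 94 + 19 + 59 = 246.
Main diagonal: 44 + 79 + 64 + 59 = 246.
Anti-diagonal: 74 + 29 + 54 + 69 = 226.

No — row 3 sums to 226 but row 1 sums to 206.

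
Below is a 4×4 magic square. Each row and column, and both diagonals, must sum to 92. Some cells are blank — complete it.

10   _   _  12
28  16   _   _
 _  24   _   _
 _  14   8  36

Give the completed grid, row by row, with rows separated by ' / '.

10 38 32 12 / 28 16 22 26 / 20 24 30 18 / 34 14 8 36

Using row 4: 14 + 8 + 36 + ? → (4,1) = 92 − 58 = 34.
From column 1, 92 − (10 + 28 + 34) gives (3,1) = 20.
From column 2, 92 − (16 + 24 + 14) gives (1,2) = 38.
Main diagonal: 10 + 16 + 36 + ? = 92, so (3,3) = 30.
The remaining cell in anti-diagonal is (2,3) = 92 − 70 = 22.
From row 1, 92 − (10 + 38 + 12) gives (1,3) = 32.
Row 2 needs 92; the known cells sum to 66, so (2,4) = 26.
Using row 3: 20 + 24 + 30 + ? → (3,4) = 92 − 74 = 18.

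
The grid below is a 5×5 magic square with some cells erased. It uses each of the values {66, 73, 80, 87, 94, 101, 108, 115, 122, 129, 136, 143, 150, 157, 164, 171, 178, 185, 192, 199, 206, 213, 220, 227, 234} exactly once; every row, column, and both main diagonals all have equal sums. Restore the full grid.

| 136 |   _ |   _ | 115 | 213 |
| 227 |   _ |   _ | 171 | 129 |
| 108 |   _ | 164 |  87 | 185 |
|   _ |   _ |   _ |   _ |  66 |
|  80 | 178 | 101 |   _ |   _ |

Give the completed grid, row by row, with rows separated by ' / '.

The 25 entries sum to 3750, so each line sums to 3750/5 = 750.
Row 3: 108 + 164 + 87 + 185 + ? = 750, so (3,2) = 206.
Using column 1: 136 + 227 + 108 + 80 + ? → (4,1) = 750 − 551 = 199.
Column 5 must total 750; the given cells sum to 593, so (5,5) = 157.
The remaining cell in anti-diagonal is (4,2) = 750 − 628 = 122.
Row 5 must total 750; the given cells sum to 516, so (5,4) = 234.
Column 4 must total 750; the given cells sum to 607, so (4,4) = 143.
The remaining cell in main diagonal is (2,2) = 750 − 600 = 150.
Row 2 needs 750; the known cells sum to 677, so (2,3) = 73.
Row 4: 199 + 122 + 143 + 66 + ? = 750, so (4,3) = 220.
Column 2: 150 + 206 + 122 + 178 + ? = 750, so (1,2) = 94.
From column 3, 750 − (73 + 164 + 220 + 101) gives (1,3) = 192.

136 94 192 115 213 / 227 150 73 171 129 / 108 206 164 87 185 / 199 122 220 143 66 / 80 178 101 234 157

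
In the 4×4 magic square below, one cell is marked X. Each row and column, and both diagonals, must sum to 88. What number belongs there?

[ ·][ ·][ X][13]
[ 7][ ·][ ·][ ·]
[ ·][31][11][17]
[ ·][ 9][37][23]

15

From row 3, 88 − (31 + 11 + 17) gives (3,1) = 29.
Row 4 must total 88; the given cells sum to 69, so (4,1) = 19.
From column 1, 88 − (7 + 29 + 19) gives (1,1) = 33.
Column 4 must total 88; the given cells sum to 53, so (2,4) = 35.
Main diagonal must total 88; the given cells sum to 67, so (2,2) = 21.
Anti-diagonal must total 88; the given cells sum to 63, so (2,3) = 25.
Using column 2: 21 + 31 + 9 + ? → (1,2) = 88 − 61 = 27.
From column 3, 88 − (25 + 11 + 37) gives (1,3) = 15.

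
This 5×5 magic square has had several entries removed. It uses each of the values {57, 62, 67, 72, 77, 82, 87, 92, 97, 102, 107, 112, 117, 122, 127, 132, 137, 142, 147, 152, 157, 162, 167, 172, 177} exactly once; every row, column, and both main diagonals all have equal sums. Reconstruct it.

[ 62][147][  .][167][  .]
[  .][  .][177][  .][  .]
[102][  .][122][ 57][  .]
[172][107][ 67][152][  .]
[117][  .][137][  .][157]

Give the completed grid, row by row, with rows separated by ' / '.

The 25 entries sum to 2925, so each line sums to 2925/5 = 585.
Row 4 must total 585; the given cells sum to 498, so (4,5) = 87.
Column 1: 62 + 102 + 172 + 117 + ? = 585, so (2,1) = 132.
From column 3, 585 − (177 + 122 + 67 + 137) gives (1,3) = 82.
From main diagonal, 585 − (62 + 122 + 152 + 157) gives (2,2) = 92.
Row 1 needs 585; the known cells sum to 458, so (1,5) = 127.
The remaining cell in anti-diagonal is (2,4) = 585 − 473 = 112.
Row 2 must total 585; the given cells sum to 513, so (2,5) = 72.
The remaining cell in column 4 is (5,4) = 585 − 488 = 97.
Using column 5: 127 + 72 + 87 + 157 + ? → (3,5) = 585 − 443 = 142.
Row 3 must total 585; the given cells sum to 423, so (3,2) = 162.
Using row 5: 117 + 137 + 97 + 157 + ? → (5,2) = 585 − 508 = 77.

62 147 82 167 127 / 132 92 177 112 72 / 102 162 122 57 142 / 172 107 67 152 87 / 117 77 137 97 157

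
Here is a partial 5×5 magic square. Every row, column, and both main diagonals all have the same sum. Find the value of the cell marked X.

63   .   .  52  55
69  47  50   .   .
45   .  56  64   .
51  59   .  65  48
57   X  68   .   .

60

Column 1 is complete and sums to 285; that is the magic constant.
From row 4, 285 − (51 + 59 + 65 + 48) gives (4,3) = 62.
Column 3: 50 + 56 + 62 + 68 + ? = 285, so (1,3) = 49.
Using main diagonal: 63 + 47 + 56 + 65 + ? → (5,5) = 285 − 231 = 54.
Anti-diagonal needs 285; the known cells sum to 227, so (2,4) = 58.
The remaining cell in row 1 is (1,2) = 285 − 219 = 66.
The remaining cell in row 2 is (2,5) = 285 − 224 = 61.
Column 4 needs 285; the known cells sum to 239, so (5,4) = 46.
Using column 5: 55 + 61 + 48 + 54 + ? → (3,5) = 285 − 218 = 67.
Using row 3: 45 + 56 + 64 + 67 + ? → (3,2) = 285 − 232 = 53.
From row 5, 285 − (57 + 68 + 46 + 54) gives (5,2) = 60.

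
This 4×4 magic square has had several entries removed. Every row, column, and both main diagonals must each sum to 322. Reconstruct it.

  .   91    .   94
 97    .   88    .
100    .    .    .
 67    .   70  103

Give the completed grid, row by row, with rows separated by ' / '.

Row 4 must total 322; the given cells sum to 240, so (4,2) = 82.
Column 1: 97 + 100 + 67 + ? = 322, so (1,1) = 58.
Anti-diagonal: 94 + 88 + 67 + ? = 322, so (3,2) = 73.
Row 1 needs 322; the known cells sum to 243, so (1,3) = 79.
From column 2, 322 − (91 + 73 + 82) gives (2,2) = 76.
Using column 3: 79 + 88 + 70 + ? → (3,3) = 322 − 237 = 85.
Row 2 must total 322; the given cells sum to 261, so (2,4) = 61.
Row 3 needs 322; the known cells sum to 258, so (3,4) = 64.

58 91 79 94 / 97 76 88 61 / 100 73 85 64 / 67 82 70 103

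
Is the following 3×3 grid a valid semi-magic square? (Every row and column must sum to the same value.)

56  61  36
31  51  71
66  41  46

Row 1: 56 + 61 + 36 = 153.
Row 2: 31 + 51 + 71 = 153.
Row 3: 66 + 41 + 46 = 153.
Column 1: 56 + 31 + 66 = 153.
Column 2: 61 + 51 + 41 = 153.
Column 3: 36 + 71 + 46 = 153.
All lines sum to 153.

Yes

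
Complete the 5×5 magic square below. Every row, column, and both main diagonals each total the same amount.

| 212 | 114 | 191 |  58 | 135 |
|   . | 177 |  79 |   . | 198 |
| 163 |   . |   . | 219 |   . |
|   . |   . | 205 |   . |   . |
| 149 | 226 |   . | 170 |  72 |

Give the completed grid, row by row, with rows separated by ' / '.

Row 1 is already complete: 212 + 114 + 191 + 58 + 135 = 710, so that is the magic constant.
Using row 5: 149 + 226 + 170 + 72 + ? → (5,3) = 710 − 617 = 93.
The remaining cell in column 3 is (3,3) = 710 − 568 = 142.
From main diagonal, 710 − (212 + 177 + 142 + 72) gives (4,4) = 107.
Column 4: 58 + 219 + 107 + 170 + ? = 710, so (2,4) = 156.
From anti-diagonal, 710 − (135 + 156 + 142 + 149) gives (4,2) = 128.
The remaining cell in row 2 is (2,1) = 710 − 610 = 100.
From column 1, 710 − (212 + 100 + 163 + 149) gives (4,1) = 86.
The remaining cell in column 2 is (3,2) = 710 − 645 = 65.
Row 3 needs 710; the known cells sum to 589, so (3,5) = 121.
Row 4: 86 + 128 + 205 + 107 + ? = 710, so (4,5) = 184.

212 114 191 58 135 / 100 177 79 156 198 / 163 65 142 219 121 / 86 128 205 107 184 / 149 226 93 170 72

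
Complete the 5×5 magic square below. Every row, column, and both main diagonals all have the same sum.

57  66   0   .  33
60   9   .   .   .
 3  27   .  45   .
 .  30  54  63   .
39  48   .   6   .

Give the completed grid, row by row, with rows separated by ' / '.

Column 2 is already complete: 66 + 9 + 27 + 30 + 48 = 180, so that is the magic constant.
Using row 1: 57 + 66 + 0 + 33 + ? → (1,4) = 180 − 156 = 24.
The remaining cell in column 1 is (4,1) = 180 − 159 = 21.
From column 4, 180 − (24 + 45 + 63 + 6) gives (2,4) = 42.
From anti-diagonal, 180 − (33 + 42 + 30 + 39) gives (3,3) = 36.
The remaining cell in row 3 is (3,5) = 180 − 111 = 69.
Using row 4: 21 + 30 + 54 + 63 + ? → (4,5) = 180 − 168 = 12.
Main diagonal: 57 + 9 + 36 + 63 + ? = 180, so (5,5) = 15.
Row 5 must total 180; the given cells sum to 108, so (5,3) = 72.
Column 3: 0 + 36 + 54 + 72 + ? = 180, so (2,3) = 18.
Column 5: 33 + 69 + 12 + 15 + ? = 180, so (2,5) = 51.

57 66 0 24 33 / 60 9 18 42 51 / 3 27 36 45 69 / 21 30 54 63 12 / 39 48 72 6 15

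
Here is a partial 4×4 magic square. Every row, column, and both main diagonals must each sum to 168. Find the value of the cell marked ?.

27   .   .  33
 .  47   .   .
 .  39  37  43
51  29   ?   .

31

The remaining cell in row 3 is (3,1) = 168 − 119 = 49.
Column 1: 27 + 49 + 51 + ? = 168, so (2,1) = 41.
Column 2 must total 168; the given cells sum to 115, so (1,2) = 53.
Main diagonal: 27 + 47 + 37 + ? = 168, so (4,4) = 57.
Anti-diagonal: 33 + 39 + 51 + ? = 168, so (2,3) = 45.
Row 1: 27 + 53 + 33 + ? = 168, so (1,3) = 55.
Row 2 needs 168; the known cells sum to 133, so (2,4) = 35.
Using row 4: 51 + 29 + 57 + ? → (4,3) = 168 − 137 = 31.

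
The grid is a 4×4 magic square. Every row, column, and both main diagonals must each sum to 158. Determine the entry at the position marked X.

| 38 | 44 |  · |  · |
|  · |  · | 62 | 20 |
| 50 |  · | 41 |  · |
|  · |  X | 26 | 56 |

59

The remaining cell in column 3 is (1,3) = 158 − 129 = 29.
Main diagonal: 38 + 41 + 56 + ? = 158, so (2,2) = 23.
Row 1: 38 + 44 + 29 + ? = 158, so (1,4) = 47.
The remaining cell in row 2 is (2,1) = 158 − 105 = 53.
Column 1: 38 + 53 + 50 + ? = 158, so (4,1) = 17.
Column 4: 47 + 20 + 56 + ? = 158, so (3,4) = 35.
The remaining cell in anti-diagonal is (3,2) = 158 − 126 = 32.
Row 4 must total 158; the given cells sum to 99, so (4,2) = 59.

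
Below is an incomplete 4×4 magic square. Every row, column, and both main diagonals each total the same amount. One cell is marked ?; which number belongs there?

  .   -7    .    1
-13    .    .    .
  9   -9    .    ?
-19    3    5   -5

Row 4 is complete and sums to -16; that is the magic constant.
Column 1: -13 + 9 + (-19) + ? = -16, so (1,1) = 7.
Column 2 needs -16; the known cells sum to -13, so (2,2) = -3.
Main diagonal needs -16; the known cells sum to -1, so (3,3) = -15.
Anti-diagonal: 1 + (-9) + (-19) + ? = -16, so (2,3) = 11.
Row 1 must total -16; the given cells sum to 1, so (1,3) = -17.
Row 2 needs -16; the known cells sum to -5, so (2,4) = -11.
Row 3 must total -16; the given cells sum to -15, so (3,4) = -1.

-1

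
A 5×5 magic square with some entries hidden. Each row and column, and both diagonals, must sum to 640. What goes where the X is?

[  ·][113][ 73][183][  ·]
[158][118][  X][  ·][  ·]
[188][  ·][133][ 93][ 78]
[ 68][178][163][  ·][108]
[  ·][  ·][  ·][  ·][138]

From row 3, 640 − (188 + 133 + 93 + 78) gives (3,2) = 148.
Row 4 must total 640; the given cells sum to 517, so (4,4) = 123.
From column 2, 640 − (113 + 118 + 148 + 178) gives (5,2) = 83.
Using main diagonal: 118 + 133 + 123 + 138 + ? → (1,1) = 640 − 512 = 128.
Using row 1: 128 + 113 + 73 + 183 + ? → (1,5) = 640 − 497 = 143.
From column 1, 640 − (128 + 158 + 188 + 68) gives (5,1) = 98.
Column 5: 143 + 78 + 108 + 138 + ? = 640, so (2,5) = 173.
From anti-diagonal, 640 − (143 + 133 + 178 + 98) gives (2,4) = 88.
Row 2 must total 640; the given cells sum to 537, so (2,3) = 103.

103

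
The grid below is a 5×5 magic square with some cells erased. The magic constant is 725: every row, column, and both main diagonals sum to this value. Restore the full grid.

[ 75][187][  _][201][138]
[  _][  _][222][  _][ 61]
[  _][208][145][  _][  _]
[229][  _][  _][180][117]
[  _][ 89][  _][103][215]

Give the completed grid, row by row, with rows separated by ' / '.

From row 1, 725 − (75 + 187 + 201 + 138) gives (1,3) = 124.
The remaining cell in column 5 is (3,5) = 725 − 531 = 194.
Main diagonal needs 725; the known cells sum to 615, so (2,2) = 110.
Using column 2: 187 + 110 + 208 + 89 + ? → (4,2) = 725 − 594 = 131.
Row 4: 229 + 131 + 180 + 117 + ? = 725, so (4,3) = 68.
Column 3 must total 725; the given cells sum to 559, so (5,3) = 166.
The remaining cell in row 5 is (5,1) = 725 − 573 = 152.
Anti-diagonal needs 725; the known cells sum to 566, so (2,4) = 159.
Row 2 needs 725; the known cells sum to 552, so (2,1) = 173.
Column 1 must total 725; the given cells sum to 629, so (3,1) = 96.
The remaining cell in column 4 is (3,4) = 725 − 643 = 82.

75 187 124 201 138 / 173 110 222 159 61 / 96 208 145 82 194 / 229 131 68 180 117 / 152 89 166 103 215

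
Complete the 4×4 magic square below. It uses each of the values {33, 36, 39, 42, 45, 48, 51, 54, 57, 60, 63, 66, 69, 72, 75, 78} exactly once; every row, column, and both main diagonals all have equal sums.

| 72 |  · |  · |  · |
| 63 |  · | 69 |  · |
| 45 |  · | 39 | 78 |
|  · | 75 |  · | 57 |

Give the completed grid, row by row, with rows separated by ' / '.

The 16 entries sum to 888, so each line sums to 888/4 = 222.
The remaining cell in row 3 is (3,2) = 222 − 162 = 60.
Column 1 needs 222; the known cells sum to 180, so (4,1) = 42.
Main diagonal: 72 + 39 + 57 + ? = 222, so (2,2) = 54.
Anti-diagonal needs 222; the known cells sum to 171, so (1,4) = 51.
Row 2 must total 222; the given cells sum to 186, so (2,4) = 36.
From row 4, 222 − (42 + 75 + 57) gives (4,3) = 48.
The remaining cell in column 2 is (1,2) = 222 − 189 = 33.
Column 3 must total 222; the given cells sum to 156, so (1,3) = 66.

72 33 66 51 / 63 54 69 36 / 45 60 39 78 / 42 75 48 57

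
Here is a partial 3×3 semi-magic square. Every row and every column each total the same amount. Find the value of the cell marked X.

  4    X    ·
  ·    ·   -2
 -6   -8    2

Row 3 is complete and sums to -12; that is the magic constant.
From column 1, -12 − (4 + (-6)) gives (2,1) = -10.
Column 3 needs -12; the known cells sum to 0, so (1,3) = -12.
The remaining cell in row 1 is (1,2) = -12 − (-8) = -4.

-4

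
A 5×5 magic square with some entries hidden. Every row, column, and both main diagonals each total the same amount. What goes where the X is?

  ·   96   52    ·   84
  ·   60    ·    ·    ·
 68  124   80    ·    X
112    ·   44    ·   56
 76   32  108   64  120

Row 5 is complete and sums to 400; that is the magic constant.
Column 2 must total 400; the given cells sum to 312, so (4,2) = 88.
The remaining cell in column 3 is (2,3) = 400 − 284 = 116.
Anti-diagonal must total 400; the given cells sum to 328, so (2,4) = 72.
Row 4: 112 + 88 + 44 + 56 + ? = 400, so (4,4) = 100.
Main diagonal needs 400; the known cells sum to 360, so (1,1) = 40.
The remaining cell in row 1 is (1,4) = 400 − 272 = 128.
Column 1 needs 400; the known cells sum to 296, so (2,1) = 104.
From column 4, 400 − (128 + 72 + 100 + 64) gives (3,4) = 36.
Using row 2: 104 + 60 + 116 + 72 + ? → (2,5) = 400 − 352 = 48.
Row 3 must total 400; the given cells sum to 308, so (3,5) = 92.

92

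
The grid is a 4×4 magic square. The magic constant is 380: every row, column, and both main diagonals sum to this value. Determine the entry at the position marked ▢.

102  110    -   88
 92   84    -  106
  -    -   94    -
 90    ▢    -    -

82

The remaining cell in row 1 is (1,3) = 380 − 300 = 80.
Row 2 needs 380; the known cells sum to 282, so (2,3) = 98.
From column 1, 380 − (102 + 92 + 90) gives (3,1) = 96.
Column 3: 80 + 98 + 94 + ? = 380, so (4,3) = 108.
The remaining cell in main diagonal is (4,4) = 380 − 280 = 100.
The remaining cell in anti-diagonal is (3,2) = 380 − 276 = 104.
Using row 3: 96 + 104 + 94 + ? → (3,4) = 380 − 294 = 86.
Row 4 needs 380; the known cells sum to 298, so (4,2) = 82.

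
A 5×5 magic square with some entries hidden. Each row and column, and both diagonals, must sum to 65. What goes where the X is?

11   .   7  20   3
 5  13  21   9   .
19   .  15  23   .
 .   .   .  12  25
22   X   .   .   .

10

Using row 1: 11 + 7 + 20 + 3 + ? → (1,2) = 65 − 41 = 24.
The remaining cell in row 2 is (2,5) = 65 − 48 = 17.
From column 1, 65 − (11 + 5 + 19 + 22) gives (4,1) = 8.
Column 4: 20 + 9 + 23 + 12 + ? = 65, so (5,4) = 1.
The remaining cell in main diagonal is (5,5) = 65 − 51 = 14.
From anti-diagonal, 65 − (3 + 9 + 15 + 22) gives (4,2) = 16.
Row 4 needs 65; the known cells sum to 61, so (4,3) = 4.
Column 3: 7 + 21 + 15 + 4 + ? = 65, so (5,3) = 18.
Column 5: 3 + 17 + 25 + 14 + ? = 65, so (3,5) = 6.
Row 3: 19 + 15 + 23 + 6 + ? = 65, so (3,2) = 2.
Row 5: 22 + 18 + 1 + 14 + ? = 65, so (5,2) = 10.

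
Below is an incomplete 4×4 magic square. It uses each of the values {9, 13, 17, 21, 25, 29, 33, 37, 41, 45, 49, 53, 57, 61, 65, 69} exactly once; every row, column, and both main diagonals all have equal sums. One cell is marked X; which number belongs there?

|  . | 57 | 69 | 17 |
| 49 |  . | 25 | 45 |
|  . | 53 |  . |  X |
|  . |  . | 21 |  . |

29

The 16 entries sum to 624, so each line sums to 624/4 = 156.
Row 1 must total 156; the given cells sum to 143, so (1,1) = 13.
Row 2: 49 + 25 + 45 + ? = 156, so (2,2) = 37.
Using column 2: 57 + 37 + 53 + ? → (4,2) = 156 − 147 = 9.
Column 3: 69 + 25 + 21 + ? = 156, so (3,3) = 41.
Main diagonal: 13 + 37 + 41 + ? = 156, so (4,4) = 65.
Anti-diagonal needs 156; the known cells sum to 95, so (4,1) = 61.
Column 1: 13 + 49 + 61 + ? = 156, so (3,1) = 33.
Column 4 must total 156; the given cells sum to 127, so (3,4) = 29.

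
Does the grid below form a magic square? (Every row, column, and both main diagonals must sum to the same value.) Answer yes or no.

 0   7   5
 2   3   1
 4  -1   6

Row 1: 0 + 7 + 5 = 12.
Row 2: 2 + 3 + 1 = 6.
Row 3: 4 + (-1) + 6 = 9.
Column 1: 0 + 2 + 4 = 6.
Column 2: 7 + 3 + (-1) = 9.
Column 3: 5 + 1 + 6 = 12.
Main diagonal: 0 + 3 + 6 = 9.
Anti-diagonal: 5 + 3 + 4 = 12.

No — row 1 sums to 12 but main diagonal sums to 9.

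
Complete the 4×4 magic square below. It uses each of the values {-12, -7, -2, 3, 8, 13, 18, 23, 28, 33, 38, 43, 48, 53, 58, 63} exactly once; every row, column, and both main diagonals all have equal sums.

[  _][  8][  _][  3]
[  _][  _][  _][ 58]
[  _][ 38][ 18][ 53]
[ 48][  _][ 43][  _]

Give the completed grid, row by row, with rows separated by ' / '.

The 16 entries sum to 408, so each line sums to 408/4 = 102.
Row 3: 38 + 18 + 53 + ? = 102, so (3,1) = -7.
Using column 4: 3 + 58 + 53 + ? → (4,4) = 102 − 114 = -12.
From anti-diagonal, 102 − (3 + 38 + 48) gives (2,3) = 13.
From row 4, 102 − (48 + 43 + (-12)) gives (4,2) = 23.
Column 2: 8 + 38 + 23 + ? = 102, so (2,2) = 33.
Column 3 must total 102; the given cells sum to 74, so (1,3) = 28.
Main diagonal needs 102; the known cells sum to 39, so (1,1) = 63.
The remaining cell in row 2 is (2,1) = 102 − 104 = -2.

63 8 28 3 / -2 33 13 58 / -7 38 18 53 / 48 23 43 -12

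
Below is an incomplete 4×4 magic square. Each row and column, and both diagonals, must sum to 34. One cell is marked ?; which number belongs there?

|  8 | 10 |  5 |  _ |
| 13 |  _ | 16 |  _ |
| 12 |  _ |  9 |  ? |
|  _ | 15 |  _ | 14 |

7

The remaining cell in row 1 is (1,4) = 34 − 23 = 11.
The remaining cell in column 1 is (4,1) = 34 − 33 = 1.
Column 3 needs 34; the known cells sum to 30, so (4,3) = 4.
Using main diagonal: 8 + 9 + 14 + ? → (2,2) = 34 − 31 = 3.
From anti-diagonal, 34 − (11 + 16 + 1) gives (3,2) = 6.
Row 2: 13 + 3 + 16 + ? = 34, so (2,4) = 2.
Row 3 needs 34; the known cells sum to 27, so (3,4) = 7.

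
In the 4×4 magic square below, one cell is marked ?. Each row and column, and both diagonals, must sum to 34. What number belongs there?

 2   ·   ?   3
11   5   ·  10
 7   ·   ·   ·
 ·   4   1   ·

13

Row 2: 11 + 5 + 10 + ? = 34, so (2,3) = 8.
The remaining cell in column 1 is (4,1) = 34 − 20 = 14.
Anti-diagonal must total 34; the given cells sum to 25, so (3,2) = 9.
Using row 4: 14 + 4 + 1 + ? → (4,4) = 34 − 19 = 15.
Column 2 must total 34; the given cells sum to 18, so (1,2) = 16.
From column 4, 34 − (3 + 10 + 15) gives (3,4) = 6.
From main diagonal, 34 − (2 + 5 + 15) gives (3,3) = 12.
Using row 1: 2 + 16 + 3 + ? → (1,3) = 34 − 21 = 13.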